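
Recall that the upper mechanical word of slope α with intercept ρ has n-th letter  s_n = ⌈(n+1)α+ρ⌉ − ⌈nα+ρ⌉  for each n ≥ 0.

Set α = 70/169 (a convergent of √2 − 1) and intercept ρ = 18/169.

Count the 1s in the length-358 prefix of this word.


#1s = Σ_{n=0}^{357} s_n = Σ_{n=0}^{357} (⌈(n+1)α+ρ⌉ − ⌈nα+ρ⌉)
the sum telescopes: every ⌈nα+ρ⌉ with 0 < n < 358 appears once with + and once with −, leaving ⌈358α+ρ⌉ − ⌈0·α+ρ⌉
358α + ρ = (358·70 + 18) / 169 = 25078/169
ρ = 18/169
⌈25078/169⌉ = 149,  ⌈18/169⌉ = 1
#1s = 149 − 1 = 148

148


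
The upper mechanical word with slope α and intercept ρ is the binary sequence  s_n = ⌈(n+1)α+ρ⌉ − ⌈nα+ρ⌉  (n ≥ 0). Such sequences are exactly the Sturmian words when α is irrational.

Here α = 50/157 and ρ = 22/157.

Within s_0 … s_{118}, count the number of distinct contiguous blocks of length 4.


5

t_n = ⌈(n·50+22)/157⌉ for n = 0 … 119:
  n=0…9: ⌈22/157⌉=1 ⌈72/157⌉=1 ⌈122/157⌉=1 ⌈172/157⌉=2 ⌈222/157⌉=2 ⌈272/157⌉=2 ⌈322/157⌉=3 ⌈372/157⌉=3 ⌈422/157⌉=3 ⌈472/157⌉=4
  n=10…19: ⌈522/157⌉=4 ⌈572/157⌉=4 ⌈622/157⌉=4 ⌈672/157⌉=5 ⌈722/157⌉=5 ⌈772/157⌉=5 ⌈822/157⌉=6 ⌈872/157⌉=6 ⌈922/157⌉=6 ⌈972/157⌉=7
  n=20…29: ⌈1022/157⌉=7 ⌈1072/157⌉=7 ⌈1122/157⌉=8 ⌈1172/157⌉=8 ⌈1222/157⌉=8 ⌈1272/157⌉=9 ⌈1322/157⌉=9 ⌈1372/157⌉=9 ⌈1422/157⌉=10 ⌈1472/157⌉=10
  n=30…39: ⌈1522/157⌉=10 ⌈1572/157⌉=11 ⌈1622/157⌉=11 ⌈1672/157⌉=11 ⌈1722/157⌉=11 ⌈1772/157⌉=12 ⌈1822/157⌉=12 ⌈1872/157⌉=12 ⌈1922/157⌉=13 ⌈1972/157⌉=13
  n=40…49: ⌈2022/157⌉=13 ⌈2072/157⌉=14 ⌈2122/157⌉=14 ⌈2172/157⌉=14 ⌈2222/157⌉=15 ⌈2272/157⌉=15 ⌈2322/157⌉=15 ⌈2372/157⌉=16 ⌈2422/157⌉=16 ⌈2472/157⌉=16
  n=50…59: ⌈2522/157⌉=17 ⌈2572/157⌉=17 ⌈2622/157⌉=17 ⌈2672/157⌉=18 ⌈2722/157⌉=18 ⌈2772/157⌉=18 ⌈2822/157⌉=18 ⌈2872/157⌉=19 ⌈2922/157⌉=19 ⌈2972/157⌉=19
  n=60…69: ⌈3022/157⌉=20 ⌈3072/157⌉=20 ⌈3122/157⌉=20 ⌈3172/157⌉=21 ⌈3222/157⌉=21 ⌈3272/157⌉=21 ⌈3322/157⌉=22 ⌈3372/157⌉=22 ⌈3422/157⌉=22 ⌈3472/157⌉=23
  n=70…79: ⌈3522/157⌉=23 ⌈3572/157⌉=23 ⌈3622/157⌉=24 ⌈3672/157⌉=24 ⌈3722/157⌉=24 ⌈3772/157⌉=25 ⌈3822/157⌉=25 ⌈3872/157⌉=25 ⌈3922/157⌉=25 ⌈3972/157⌉=26
  n=80…89: ⌈4022/157⌉=26 ⌈4072/157⌉=26 ⌈4122/157⌉=27 ⌈4172/157⌉=27 ⌈4222/157⌉=27 ⌈4272/157⌉=28 ⌈4322/157⌉=28 ⌈4372/157⌉=28 ⌈4422/157⌉=29 ⌈4472/157⌉=29
  n=90…99: ⌈4522/157⌉=29 ⌈4572/157⌉=30 ⌈4622/157⌉=30 ⌈4672/157⌉=30 ⌈4722/157⌉=31 ⌈4772/157⌉=31 ⌈4822/157⌉=31 ⌈4872/157⌉=32 ⌈4922/157⌉=32 ⌈4972/157⌉=32
  n=100…109: ⌈5022/157⌉=32 ⌈5072/157⌉=33 ⌈5122/157⌉=33 ⌈5172/157⌉=33 ⌈5222/157⌉=34 ⌈5272/157⌉=34 ⌈5322/157⌉=34 ⌈5372/157⌉=35 ⌈5422/157⌉=35 ⌈5472/157⌉=35
  n=110…119: ⌈5522/157⌉=36 ⌈5572/157⌉=36 ⌈5622/157⌉=36 ⌈5672/157⌉=37 ⌈5722/157⌉=37 ⌈5772/157⌉=37 ⌈5822/157⌉=38 ⌈5872/157⌉=38 ⌈5922/157⌉=38 ⌈5972/157⌉=39
s_n = t_(n+1) − t_n for n = 0 … 118 gives
prefix = 00100100100010010010010010010010001001001001001001001000100100100100100100100010010010010010010010001001001001001001001
slide a length-4 window over [0..3] … [115..118] (116 windows); first occurrence of each distinct factor:
  [  0..  3] 0010
  [  1..  4] 0100
  [  2..  5] 1001
  [  8.. 11] 1000
  [  9.. 12] 0001
  (the other 111 windows repeat one of these)
distinct factors: {0001, 0010, 0100, 1000, 1001}
count = 5  (Sturmian bound for length 4 is 5)


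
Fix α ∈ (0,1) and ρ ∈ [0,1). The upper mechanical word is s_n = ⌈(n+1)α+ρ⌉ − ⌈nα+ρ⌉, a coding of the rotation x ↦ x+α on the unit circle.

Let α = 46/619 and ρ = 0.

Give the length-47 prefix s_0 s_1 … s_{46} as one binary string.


n=0: ⌈(1·46)/619⌉ − ⌈(0·46)/619⌉ = ⌈46/619⌉ − ⌈0/619⌉ = 1 − 0 = 1
n=1: ⌈(2·46)/619⌉ − ⌈(1·46)/619⌉ = ⌈92/619⌉ − ⌈46/619⌉ = 1 − 1 = 0
n=2: ⌈(3·46)/619⌉ − ⌈(2·46)/619⌉ = ⌈138/619⌉ − ⌈92/619⌉ = 1 − 1 = 0
n=3: ⌈(4·46)/619⌉ − ⌈(3·46)/619⌉ = ⌈184/619⌉ − ⌈138/619⌉ = 1 − 1 = 0
n=4: ⌈(5·46)/619⌉ − ⌈(4·46)/619⌉ = ⌈230/619⌉ − ⌈184/619⌉ = 1 − 1 = 0
n=5: ⌈(6·46)/619⌉ − ⌈(5·46)/619⌉ = ⌈276/619⌉ − ⌈230/619⌉ = 1 − 1 = 0
n=6: ⌈(7·46)/619⌉ − ⌈(6·46)/619⌉ = ⌈322/619⌉ − ⌈276/619⌉ = 1 − 1 = 0
n=7: ⌈(8·46)/619⌉ − ⌈(7·46)/619⌉ = ⌈368/619⌉ − ⌈322/619⌉ = 1 − 1 = 0
n=8: ⌈(9·46)/619⌉ − ⌈(8·46)/619⌉ = ⌈414/619⌉ − ⌈368/619⌉ = 1 − 1 = 0
n=9: ⌈(10·46)/619⌉ − ⌈(9·46)/619⌉ = ⌈460/619⌉ − ⌈414/619⌉ = 1 − 1 = 0
n=10: ⌈(11·46)/619⌉ − ⌈(10·46)/619⌉ = ⌈506/619⌉ − ⌈460/619⌉ = 1 − 1 = 0
n=11: ⌈(12·46)/619⌉ − ⌈(11·46)/619⌉ = ⌈552/619⌉ − ⌈506/619⌉ = 1 − 1 = 0
n=12: ⌈(13·46)/619⌉ − ⌈(12·46)/619⌉ = ⌈598/619⌉ − ⌈552/619⌉ = 1 − 1 = 0
n=13: ⌈(14·46)/619⌉ − ⌈(13·46)/619⌉ = ⌈644/619⌉ − ⌈598/619⌉ = 2 − 1 = 1
n=14: ⌈(15·46)/619⌉ − ⌈(14·46)/619⌉ = ⌈690/619⌉ − ⌈644/619⌉ = 2 − 2 = 0
n=15: ⌈(16·46)/619⌉ − ⌈(15·46)/619⌉ = ⌈736/619⌉ − ⌈690/619⌉ = 2 − 2 = 0
n=16: ⌈(17·46)/619⌉ − ⌈(16·46)/619⌉ = ⌈782/619⌉ − ⌈736/619⌉ = 2 − 2 = 0
n=17: ⌈(18·46)/619⌉ − ⌈(17·46)/619⌉ = ⌈828/619⌉ − ⌈782/619⌉ = 2 − 2 = 0
n=18: ⌈(19·46)/619⌉ − ⌈(18·46)/619⌉ = ⌈874/619⌉ − ⌈828/619⌉ = 2 − 2 = 0
n=19: ⌈(20·46)/619⌉ − ⌈(19·46)/619⌉ = ⌈920/619⌉ − ⌈874/619⌉ = 2 − 2 = 0
n=20: ⌈(21·46)/619⌉ − ⌈(20·46)/619⌉ = ⌈966/619⌉ − ⌈920/619⌉ = 2 − 2 = 0
n=21: ⌈(22·46)/619⌉ − ⌈(21·46)/619⌉ = ⌈1012/619⌉ − ⌈966/619⌉ = 2 − 2 = 0
n=22: ⌈(23·46)/619⌉ − ⌈(22·46)/619⌉ = ⌈1058/619⌉ − ⌈1012/619⌉ = 2 − 2 = 0
n=23: ⌈(24·46)/619⌉ − ⌈(23·46)/619⌉ = ⌈1104/619⌉ − ⌈1058/619⌉ = 2 − 2 = 0
n=24: ⌈(25·46)/619⌉ − ⌈(24·46)/619⌉ = ⌈1150/619⌉ − ⌈1104/619⌉ = 2 − 2 = 0
n=25: ⌈(26·46)/619⌉ − ⌈(25·46)/619⌉ = ⌈1196/619⌉ − ⌈1150/619⌉ = 2 − 2 = 0
n=26: ⌈(27·46)/619⌉ − ⌈(26·46)/619⌉ = ⌈1242/619⌉ − ⌈1196/619⌉ = 3 − 2 = 1
n=27: ⌈(28·46)/619⌉ − ⌈(27·46)/619⌉ = ⌈1288/619⌉ − ⌈1242/619⌉ = 3 − 3 = 0
n=28: ⌈(29·46)/619⌉ − ⌈(28·46)/619⌉ = ⌈1334/619⌉ − ⌈1288/619⌉ = 3 − 3 = 0
n=29: ⌈(30·46)/619⌉ − ⌈(29·46)/619⌉ = ⌈1380/619⌉ − ⌈1334/619⌉ = 3 − 3 = 0
n=30: ⌈(31·46)/619⌉ − ⌈(30·46)/619⌉ = ⌈1426/619⌉ − ⌈1380/619⌉ = 3 − 3 = 0
n=31: ⌈(32·46)/619⌉ − ⌈(31·46)/619⌉ = ⌈1472/619⌉ − ⌈1426/619⌉ = 3 − 3 = 0
n=32: ⌈(33·46)/619⌉ − ⌈(32·46)/619⌉ = ⌈1518/619⌉ − ⌈1472/619⌉ = 3 − 3 = 0
n=33: ⌈(34·46)/619⌉ − ⌈(33·46)/619⌉ = ⌈1564/619⌉ − ⌈1518/619⌉ = 3 − 3 = 0
n=34: ⌈(35·46)/619⌉ − ⌈(34·46)/619⌉ = ⌈1610/619⌉ − ⌈1564/619⌉ = 3 − 3 = 0
n=35: ⌈(36·46)/619⌉ − ⌈(35·46)/619⌉ = ⌈1656/619⌉ − ⌈1610/619⌉ = 3 − 3 = 0
n=36: ⌈(37·46)/619⌉ − ⌈(36·46)/619⌉ = ⌈1702/619⌉ − ⌈1656/619⌉ = 3 − 3 = 0
n=37: ⌈(38·46)/619⌉ − ⌈(37·46)/619⌉ = ⌈1748/619⌉ − ⌈1702/619⌉ = 3 − 3 = 0
n=38: ⌈(39·46)/619⌉ − ⌈(38·46)/619⌉ = ⌈1794/619⌉ − ⌈1748/619⌉ = 3 − 3 = 0
n=39: ⌈(40·46)/619⌉ − ⌈(39·46)/619⌉ = ⌈1840/619⌉ − ⌈1794/619⌉ = 3 − 3 = 0
n=40: ⌈(41·46)/619⌉ − ⌈(40·46)/619⌉ = ⌈1886/619⌉ − ⌈1840/619⌉ = 4 − 3 = 1
n=41: ⌈(42·46)/619⌉ − ⌈(41·46)/619⌉ = ⌈1932/619⌉ − ⌈1886/619⌉ = 4 − 4 = 0
n=42: ⌈(43·46)/619⌉ − ⌈(42·46)/619⌉ = ⌈1978/619⌉ − ⌈1932/619⌉ = 4 − 4 = 0
n=43: ⌈(44·46)/619⌉ − ⌈(43·46)/619⌉ = ⌈2024/619⌉ − ⌈1978/619⌉ = 4 − 4 = 0
n=44: ⌈(45·46)/619⌉ − ⌈(44·46)/619⌉ = ⌈2070/619⌉ − ⌈2024/619⌉ = 4 − 4 = 0
n=45: ⌈(46·46)/619⌉ − ⌈(45·46)/619⌉ = ⌈2116/619⌉ − ⌈2070/619⌉ = 4 − 4 = 0
n=46: ⌈(47·46)/619⌉ − ⌈(46·46)/619⌉ = ⌈2162/619⌉ − ⌈2116/619⌉ = 4 − 4 = 0

10000000000001000000000000100000000000001000000


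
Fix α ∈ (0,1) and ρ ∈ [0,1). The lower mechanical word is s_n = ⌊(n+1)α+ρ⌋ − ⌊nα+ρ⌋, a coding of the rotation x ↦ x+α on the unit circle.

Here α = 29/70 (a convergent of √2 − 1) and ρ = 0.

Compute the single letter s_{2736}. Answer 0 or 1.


0

(n+1)α + ρ = (2737·29) / 70 = 79373/70
nα + ρ     = (2736·29) / 70 = 79344/70
⌊79373/70⌋ = 1133,  ⌊79344/70⌋ = 1133
s_{2736} = 1133 − 1133 = 0


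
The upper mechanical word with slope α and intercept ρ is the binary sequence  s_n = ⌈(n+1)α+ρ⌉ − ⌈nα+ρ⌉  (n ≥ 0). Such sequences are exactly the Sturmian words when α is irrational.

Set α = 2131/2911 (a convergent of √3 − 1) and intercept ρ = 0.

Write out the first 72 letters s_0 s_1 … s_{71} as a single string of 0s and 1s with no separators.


n=0: ⌈(1·2131)/2911⌉ − ⌈(0·2131)/2911⌉ = ⌈2131/2911⌉ − ⌈0/2911⌉ = 1 − 0 = 1
n=1: ⌈(2·2131)/2911⌉ − ⌈(1·2131)/2911⌉ = ⌈4262/2911⌉ − ⌈2131/2911⌉ = 2 − 1 = 1
n=2: ⌈(3·2131)/2911⌉ − ⌈(2·2131)/2911⌉ = ⌈6393/2911⌉ − ⌈4262/2911⌉ = 3 − 2 = 1
n=3: ⌈(4·2131)/2911⌉ − ⌈(3·2131)/2911⌉ = ⌈8524/2911⌉ − ⌈6393/2911⌉ = 3 − 3 = 0
n=4: ⌈(5·2131)/2911⌉ − ⌈(4·2131)/2911⌉ = ⌈10655/2911⌉ − ⌈8524/2911⌉ = 4 − 3 = 1
n=5: ⌈(6·2131)/2911⌉ − ⌈(5·2131)/2911⌉ = ⌈12786/2911⌉ − ⌈10655/2911⌉ = 5 − 4 = 1
n=6: ⌈(7·2131)/2911⌉ − ⌈(6·2131)/2911⌉ = ⌈14917/2911⌉ − ⌈12786/2911⌉ = 6 − 5 = 1
n=7: ⌈(8·2131)/2911⌉ − ⌈(7·2131)/2911⌉ = ⌈17048/2911⌉ − ⌈14917/2911⌉ = 6 − 6 = 0
n=8: ⌈(9·2131)/2911⌉ − ⌈(8·2131)/2911⌉ = ⌈19179/2911⌉ − ⌈17048/2911⌉ = 7 − 6 = 1
n=9: ⌈(10·2131)/2911⌉ − ⌈(9·2131)/2911⌉ = ⌈21310/2911⌉ − ⌈19179/2911⌉ = 8 − 7 = 1
n=10: ⌈(11·2131)/2911⌉ − ⌈(10·2131)/2911⌉ = ⌈23441/2911⌉ − ⌈21310/2911⌉ = 9 − 8 = 1
n=11: ⌈(12·2131)/2911⌉ − ⌈(11·2131)/2911⌉ = ⌈25572/2911⌉ − ⌈23441/2911⌉ = 9 − 9 = 0
n=12: ⌈(13·2131)/2911⌉ − ⌈(12·2131)/2911⌉ = ⌈27703/2911⌉ − ⌈25572/2911⌉ = 10 − 9 = 1
n=13: ⌈(14·2131)/2911⌉ − ⌈(13·2131)/2911⌉ = ⌈29834/2911⌉ − ⌈27703/2911⌉ = 11 − 10 = 1
n=14: ⌈(15·2131)/2911⌉ − ⌈(14·2131)/2911⌉ = ⌈31965/2911⌉ − ⌈29834/2911⌉ = 11 − 11 = 0
n=15: ⌈(16·2131)/2911⌉ − ⌈(15·2131)/2911⌉ = ⌈34096/2911⌉ − ⌈31965/2911⌉ = 12 − 11 = 1
n=16: ⌈(17·2131)/2911⌉ − ⌈(16·2131)/2911⌉ = ⌈36227/2911⌉ − ⌈34096/2911⌉ = 13 − 12 = 1
n=17: ⌈(18·2131)/2911⌉ − ⌈(17·2131)/2911⌉ = ⌈38358/2911⌉ − ⌈36227/2911⌉ = 14 − 13 = 1
n=18: ⌈(19·2131)/2911⌉ − ⌈(18·2131)/2911⌉ = ⌈40489/2911⌉ − ⌈38358/2911⌉ = 14 − 14 = 0
n=19: ⌈(20·2131)/2911⌉ − ⌈(19·2131)/2911⌉ = ⌈42620/2911⌉ − ⌈40489/2911⌉ = 15 − 14 = 1
n=20: ⌈(21·2131)/2911⌉ − ⌈(20·2131)/2911⌉ = ⌈44751/2911⌉ − ⌈42620/2911⌉ = 16 − 15 = 1
n=21: ⌈(22·2131)/2911⌉ − ⌈(21·2131)/2911⌉ = ⌈46882/2911⌉ − ⌈44751/2911⌉ = 17 − 16 = 1
n=22: ⌈(23·2131)/2911⌉ − ⌈(22·2131)/2911⌉ = ⌈49013/2911⌉ − ⌈46882/2911⌉ = 17 − 17 = 0
n=23: ⌈(24·2131)/2911⌉ − ⌈(23·2131)/2911⌉ = ⌈51144/2911⌉ − ⌈49013/2911⌉ = 18 − 17 = 1
n=24: ⌈(25·2131)/2911⌉ − ⌈(24·2131)/2911⌉ = ⌈53275/2911⌉ − ⌈51144/2911⌉ = 19 − 18 = 1
n=25: ⌈(26·2131)/2911⌉ − ⌈(25·2131)/2911⌉ = ⌈55406/2911⌉ − ⌈53275/2911⌉ = 20 − 19 = 1
n=26: ⌈(27·2131)/2911⌉ − ⌈(26·2131)/2911⌉ = ⌈57537/2911⌉ − ⌈55406/2911⌉ = 20 − 20 = 0
n=27: ⌈(28·2131)/2911⌉ − ⌈(27·2131)/2911⌉ = ⌈59668/2911⌉ − ⌈57537/2911⌉ = 21 − 20 = 1
n=28: ⌈(29·2131)/2911⌉ − ⌈(28·2131)/2911⌉ = ⌈61799/2911⌉ − ⌈59668/2911⌉ = 22 − 21 = 1
n=29: ⌈(30·2131)/2911⌉ − ⌈(29·2131)/2911⌉ = ⌈63930/2911⌉ − ⌈61799/2911⌉ = 22 − 22 = 0
n=30: ⌈(31·2131)/2911⌉ − ⌈(30·2131)/2911⌉ = ⌈66061/2911⌉ − ⌈63930/2911⌉ = 23 − 22 = 1
n=31: ⌈(32·2131)/2911⌉ − ⌈(31·2131)/2911⌉ = ⌈68192/2911⌉ − ⌈66061/2911⌉ = 24 − 23 = 1
n=32: ⌈(33·2131)/2911⌉ − ⌈(32·2131)/2911⌉ = ⌈70323/2911⌉ − ⌈68192/2911⌉ = 25 − 24 = 1
n=33: ⌈(34·2131)/2911⌉ − ⌈(33·2131)/2911⌉ = ⌈72454/2911⌉ − ⌈70323/2911⌉ = 25 − 25 = 0
n=34: ⌈(35·2131)/2911⌉ − ⌈(34·2131)/2911⌉ = ⌈74585/2911⌉ − ⌈72454/2911⌉ = 26 − 25 = 1
n=35: ⌈(36·2131)/2911⌉ − ⌈(35·2131)/2911⌉ = ⌈76716/2911⌉ − ⌈74585/2911⌉ = 27 − 26 = 1
n=36: ⌈(37·2131)/2911⌉ − ⌈(36·2131)/2911⌉ = ⌈78847/2911⌉ − ⌈76716/2911⌉ = 28 − 27 = 1
n=37: ⌈(38·2131)/2911⌉ − ⌈(37·2131)/2911⌉ = ⌈80978/2911⌉ − ⌈78847/2911⌉ = 28 − 28 = 0
n=38: ⌈(39·2131)/2911⌉ − ⌈(38·2131)/2911⌉ = ⌈83109/2911⌉ − ⌈80978/2911⌉ = 29 − 28 = 1
n=39: ⌈(40·2131)/2911⌉ − ⌈(39·2131)/2911⌉ = ⌈85240/2911⌉ − ⌈83109/2911⌉ = 30 − 29 = 1
n=40: ⌈(41·2131)/2911⌉ − ⌈(40·2131)/2911⌉ = ⌈87371/2911⌉ − ⌈85240/2911⌉ = 31 − 30 = 1
n=41: ⌈(42·2131)/2911⌉ − ⌈(41·2131)/2911⌉ = ⌈89502/2911⌉ − ⌈87371/2911⌉ = 31 − 31 = 0
n=42: ⌈(43·2131)/2911⌉ − ⌈(42·2131)/2911⌉ = ⌈91633/2911⌉ − ⌈89502/2911⌉ = 32 − 31 = 1
n=43: ⌈(44·2131)/2911⌉ − ⌈(43·2131)/2911⌉ = ⌈93764/2911⌉ − ⌈91633/2911⌉ = 33 − 32 = 1
n=44: ⌈(45·2131)/2911⌉ − ⌈(44·2131)/2911⌉ = ⌈95895/2911⌉ − ⌈93764/2911⌉ = 33 − 33 = 0
n=45: ⌈(46·2131)/2911⌉ − ⌈(45·2131)/2911⌉ = ⌈98026/2911⌉ − ⌈95895/2911⌉ = 34 − 33 = 1
n=46: ⌈(47·2131)/2911⌉ − ⌈(46·2131)/2911⌉ = ⌈100157/2911⌉ − ⌈98026/2911⌉ = 35 − 34 = 1
n=47: ⌈(48·2131)/2911⌉ − ⌈(47·2131)/2911⌉ = ⌈102288/2911⌉ − ⌈100157/2911⌉ = 36 − 35 = 1
n=48: ⌈(49·2131)/2911⌉ − ⌈(48·2131)/2911⌉ = ⌈104419/2911⌉ − ⌈102288/2911⌉ = 36 − 36 = 0
n=49: ⌈(50·2131)/2911⌉ − ⌈(49·2131)/2911⌉ = ⌈106550/2911⌉ − ⌈104419/2911⌉ = 37 − 36 = 1
n=50: ⌈(51·2131)/2911⌉ − ⌈(50·2131)/2911⌉ = ⌈108681/2911⌉ − ⌈106550/2911⌉ = 38 − 37 = 1
n=51: ⌈(52·2131)/2911⌉ − ⌈(51·2131)/2911⌉ = ⌈110812/2911⌉ − ⌈108681/2911⌉ = 39 − 38 = 1
n=52: ⌈(53·2131)/2911⌉ − ⌈(52·2131)/2911⌉ = ⌈112943/2911⌉ − ⌈110812/2911⌉ = 39 − 39 = 0
n=53: ⌈(54·2131)/2911⌉ − ⌈(53·2131)/2911⌉ = ⌈115074/2911⌉ − ⌈112943/2911⌉ = 40 − 39 = 1
n=54: ⌈(55·2131)/2911⌉ − ⌈(54·2131)/2911⌉ = ⌈117205/2911⌉ − ⌈115074/2911⌉ = 41 − 40 = 1
n=55: ⌈(56·2131)/2911⌉ − ⌈(55·2131)/2911⌉ = ⌈119336/2911⌉ − ⌈117205/2911⌉ = 41 − 41 = 0
n=56: ⌈(57·2131)/2911⌉ − ⌈(56·2131)/2911⌉ = ⌈121467/2911⌉ − ⌈119336/2911⌉ = 42 − 41 = 1
n=57: ⌈(58·2131)/2911⌉ − ⌈(57·2131)/2911⌉ = ⌈123598/2911⌉ − ⌈121467/2911⌉ = 43 − 42 = 1
n=58: ⌈(59·2131)/2911⌉ − ⌈(58·2131)/2911⌉ = ⌈125729/2911⌉ − ⌈123598/2911⌉ = 44 − 43 = 1
n=59: ⌈(60·2131)/2911⌉ − ⌈(59·2131)/2911⌉ = ⌈127860/2911⌉ − ⌈125729/2911⌉ = 44 − 44 = 0
n=60: ⌈(61·2131)/2911⌉ − ⌈(60·2131)/2911⌉ = ⌈129991/2911⌉ − ⌈127860/2911⌉ = 45 − 44 = 1
n=61: ⌈(62·2131)/2911⌉ − ⌈(61·2131)/2911⌉ = ⌈132122/2911⌉ − ⌈129991/2911⌉ = 46 − 45 = 1
n=62: ⌈(63·2131)/2911⌉ − ⌈(62·2131)/2911⌉ = ⌈134253/2911⌉ − ⌈132122/2911⌉ = 47 − 46 = 1
n=63: ⌈(64·2131)/2911⌉ − ⌈(63·2131)/2911⌉ = ⌈136384/2911⌉ − ⌈134253/2911⌉ = 47 − 47 = 0
n=64: ⌈(65·2131)/2911⌉ − ⌈(64·2131)/2911⌉ = ⌈138515/2911⌉ − ⌈136384/2911⌉ = 48 − 47 = 1
n=65: ⌈(66·2131)/2911⌉ − ⌈(65·2131)/2911⌉ = ⌈140646/2911⌉ − ⌈138515/2911⌉ = 49 − 48 = 1
n=66: ⌈(67·2131)/2911⌉ − ⌈(66·2131)/2911⌉ = ⌈142777/2911⌉ − ⌈140646/2911⌉ = 50 − 49 = 1
n=67: ⌈(68·2131)/2911⌉ − ⌈(67·2131)/2911⌉ = ⌈144908/2911⌉ − ⌈142777/2911⌉ = 50 − 50 = 0
n=68: ⌈(69·2131)/2911⌉ − ⌈(68·2131)/2911⌉ = ⌈147039/2911⌉ − ⌈144908/2911⌉ = 51 − 50 = 1
n=69: ⌈(70·2131)/2911⌉ − ⌈(69·2131)/2911⌉ = ⌈149170/2911⌉ − ⌈147039/2911⌉ = 52 − 51 = 1
n=70: ⌈(71·2131)/2911⌉ − ⌈(70·2131)/2911⌉ = ⌈151301/2911⌉ − ⌈149170/2911⌉ = 52 − 52 = 0
n=71: ⌈(72·2131)/2911⌉ − ⌈(71·2131)/2911⌉ = ⌈153432/2911⌉ − ⌈151301/2911⌉ = 53 − 52 = 1

111011101110110111011101110110111011101110110111011101101110111011101101


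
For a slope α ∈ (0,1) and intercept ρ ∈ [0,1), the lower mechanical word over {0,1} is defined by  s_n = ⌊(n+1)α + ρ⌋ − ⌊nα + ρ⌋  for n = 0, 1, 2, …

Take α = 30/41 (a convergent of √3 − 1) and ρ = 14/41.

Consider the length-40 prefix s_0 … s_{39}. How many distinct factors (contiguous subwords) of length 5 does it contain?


t_n = ⌊(n·30+14)/41⌋ for n = 0 … 40:
  n=0…9: ⌊14/41⌋=0 ⌊44/41⌋=1 ⌊74/41⌋=1 ⌊104/41⌋=2 ⌊134/41⌋=3 ⌊164/41⌋=4 ⌊194/41⌋=4 ⌊224/41⌋=5 ⌊254/41⌋=6 ⌊284/41⌋=6
  n=10…19: ⌊314/41⌋=7 ⌊344/41⌋=8 ⌊374/41⌋=9 ⌊404/41⌋=9 ⌊434/41⌋=10 ⌊464/41⌋=11 ⌊494/41⌋=12 ⌊524/41⌋=12 ⌊554/41⌋=13 ⌊584/41⌋=14
  n=20…29: ⌊614/41⌋=14 ⌊644/41⌋=15 ⌊674/41⌋=16 ⌊704/41⌋=17 ⌊734/41⌋=17 ⌊764/41⌋=18 ⌊794/41⌋=19 ⌊824/41⌋=20 ⌊854/41⌋=20 ⌊884/41⌋=21
  n=30…39: ⌊914/41⌋=22 ⌊944/41⌋=23 ⌊974/41⌋=23 ⌊1004/41⌋=24 ⌊1034/41⌋=25 ⌊1064/41⌋=25 ⌊1094/41⌋=26 ⌊1124/41⌋=27 ⌊1154/41⌋=28 ⌊1184/41⌋=28
  n=40: ⌊1214/41⌋=29
s_n = t_(n+1) − t_n for n = 0 … 39 gives
prefix = 1011101101110111011011101110111011011101
slide a length-5 window over [0..4] … [35..39] (36 windows); first occurrence of each distinct factor:
  [  0..  4] 10111
  [  1..  5] 01110
  [  2..  6] 11101
  [  3..  7] 11011
  [  4..  8] 10110
  [  5..  9] 01101
  (the other 30 windows repeat one of these)
distinct factors: {01101, 01110, 10110, 10111, 11011, 11101}
count = 6  (Sturmian bound for length 5 is 6)

6


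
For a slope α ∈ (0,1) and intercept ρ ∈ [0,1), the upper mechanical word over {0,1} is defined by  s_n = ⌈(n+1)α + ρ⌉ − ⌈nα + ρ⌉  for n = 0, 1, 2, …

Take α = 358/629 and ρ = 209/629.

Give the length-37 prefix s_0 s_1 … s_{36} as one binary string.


0110101011010101101010101101010110101

n=0: ⌈(1·358+209)/629⌉ − ⌈(0·358+209)/629⌉ = ⌈567/629⌉ − ⌈209/629⌉ = 1 − 1 = 0
n=1: ⌈(2·358+209)/629⌉ − ⌈(1·358+209)/629⌉ = ⌈925/629⌉ − ⌈567/629⌉ = 2 − 1 = 1
n=2: ⌈(3·358+209)/629⌉ − ⌈(2·358+209)/629⌉ = ⌈1283/629⌉ − ⌈925/629⌉ = 3 − 2 = 1
n=3: ⌈(4·358+209)/629⌉ − ⌈(3·358+209)/629⌉ = ⌈1641/629⌉ − ⌈1283/629⌉ = 3 − 3 = 0
n=4: ⌈(5·358+209)/629⌉ − ⌈(4·358+209)/629⌉ = ⌈1999/629⌉ − ⌈1641/629⌉ = 4 − 3 = 1
n=5: ⌈(6·358+209)/629⌉ − ⌈(5·358+209)/629⌉ = ⌈2357/629⌉ − ⌈1999/629⌉ = 4 − 4 = 0
n=6: ⌈(7·358+209)/629⌉ − ⌈(6·358+209)/629⌉ = ⌈2715/629⌉ − ⌈2357/629⌉ = 5 − 4 = 1
n=7: ⌈(8·358+209)/629⌉ − ⌈(7·358+209)/629⌉ = ⌈3073/629⌉ − ⌈2715/629⌉ = 5 − 5 = 0
n=8: ⌈(9·358+209)/629⌉ − ⌈(8·358+209)/629⌉ = ⌈3431/629⌉ − ⌈3073/629⌉ = 6 − 5 = 1
n=9: ⌈(10·358+209)/629⌉ − ⌈(9·358+209)/629⌉ = ⌈3789/629⌉ − ⌈3431/629⌉ = 7 − 6 = 1
n=10: ⌈(11·358+209)/629⌉ − ⌈(10·358+209)/629⌉ = ⌈4147/629⌉ − ⌈3789/629⌉ = 7 − 7 = 0
n=11: ⌈(12·358+209)/629⌉ − ⌈(11·358+209)/629⌉ = ⌈4505/629⌉ − ⌈4147/629⌉ = 8 − 7 = 1
n=12: ⌈(13·358+209)/629⌉ − ⌈(12·358+209)/629⌉ = ⌈4863/629⌉ − ⌈4505/629⌉ = 8 − 8 = 0
n=13: ⌈(14·358+209)/629⌉ − ⌈(13·358+209)/629⌉ = ⌈5221/629⌉ − ⌈4863/629⌉ = 9 − 8 = 1
n=14: ⌈(15·358+209)/629⌉ − ⌈(14·358+209)/629⌉ = ⌈5579/629⌉ − ⌈5221/629⌉ = 9 − 9 = 0
n=15: ⌈(16·358+209)/629⌉ − ⌈(15·358+209)/629⌉ = ⌈5937/629⌉ − ⌈5579/629⌉ = 10 − 9 = 1
n=16: ⌈(17·358+209)/629⌉ − ⌈(16·358+209)/629⌉ = ⌈6295/629⌉ − ⌈5937/629⌉ = 11 − 10 = 1
n=17: ⌈(18·358+209)/629⌉ − ⌈(17·358+209)/629⌉ = ⌈6653/629⌉ − ⌈6295/629⌉ = 11 − 11 = 0
n=18: ⌈(19·358+209)/629⌉ − ⌈(18·358+209)/629⌉ = ⌈7011/629⌉ − ⌈6653/629⌉ = 12 − 11 = 1
n=19: ⌈(20·358+209)/629⌉ − ⌈(19·358+209)/629⌉ = ⌈7369/629⌉ − ⌈7011/629⌉ = 12 − 12 = 0
n=20: ⌈(21·358+209)/629⌉ − ⌈(20·358+209)/629⌉ = ⌈7727/629⌉ − ⌈7369/629⌉ = 13 − 12 = 1
n=21: ⌈(22·358+209)/629⌉ − ⌈(21·358+209)/629⌉ = ⌈8085/629⌉ − ⌈7727/629⌉ = 13 − 13 = 0
n=22: ⌈(23·358+209)/629⌉ − ⌈(22·358+209)/629⌉ = ⌈8443/629⌉ − ⌈8085/629⌉ = 14 − 13 = 1
n=23: ⌈(24·358+209)/629⌉ − ⌈(23·358+209)/629⌉ = ⌈8801/629⌉ − ⌈8443/629⌉ = 14 − 14 = 0
n=24: ⌈(25·358+209)/629⌉ − ⌈(24·358+209)/629⌉ = ⌈9159/629⌉ − ⌈8801/629⌉ = 15 − 14 = 1
n=25: ⌈(26·358+209)/629⌉ − ⌈(25·358+209)/629⌉ = ⌈9517/629⌉ − ⌈9159/629⌉ = 16 − 15 = 1
n=26: ⌈(27·358+209)/629⌉ − ⌈(26·358+209)/629⌉ = ⌈9875/629⌉ − ⌈9517/629⌉ = 16 − 16 = 0
n=27: ⌈(28·358+209)/629⌉ − ⌈(27·358+209)/629⌉ = ⌈10233/629⌉ − ⌈9875/629⌉ = 17 − 16 = 1
n=28: ⌈(29·358+209)/629⌉ − ⌈(28·358+209)/629⌉ = ⌈10591/629⌉ − ⌈10233/629⌉ = 17 − 17 = 0
n=29: ⌈(30·358+209)/629⌉ − ⌈(29·358+209)/629⌉ = ⌈10949/629⌉ − ⌈10591/629⌉ = 18 − 17 = 1
n=30: ⌈(31·358+209)/629⌉ − ⌈(30·358+209)/629⌉ = ⌈11307/629⌉ − ⌈10949/629⌉ = 18 − 18 = 0
n=31: ⌈(32·358+209)/629⌉ − ⌈(31·358+209)/629⌉ = ⌈11665/629⌉ − ⌈11307/629⌉ = 19 − 18 = 1
n=32: ⌈(33·358+209)/629⌉ − ⌈(32·358+209)/629⌉ = ⌈12023/629⌉ − ⌈11665/629⌉ = 20 − 19 = 1
n=33: ⌈(34·358+209)/629⌉ − ⌈(33·358+209)/629⌉ = ⌈12381/629⌉ − ⌈12023/629⌉ = 20 − 20 = 0
n=34: ⌈(35·358+209)/629⌉ − ⌈(34·358+209)/629⌉ = ⌈12739/629⌉ − ⌈12381/629⌉ = 21 − 20 = 1
n=35: ⌈(36·358+209)/629⌉ − ⌈(35·358+209)/629⌉ = ⌈13097/629⌉ − ⌈12739/629⌉ = 21 − 21 = 0
n=36: ⌈(37·358+209)/629⌉ − ⌈(36·358+209)/629⌉ = ⌈13455/629⌉ − ⌈13097/629⌉ = 22 − 21 = 1


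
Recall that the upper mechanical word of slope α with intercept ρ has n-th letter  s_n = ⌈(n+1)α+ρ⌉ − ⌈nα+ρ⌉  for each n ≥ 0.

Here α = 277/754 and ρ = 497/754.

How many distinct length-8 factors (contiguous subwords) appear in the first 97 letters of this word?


t_n = ⌈(n·277+497)/754⌉ for n = 0 … 97:
  n=0…9: ⌈497/754⌉=1 ⌈774/754⌉=2 ⌈1051/754⌉=2 ⌈1328/754⌉=2 ⌈1605/754⌉=3 ⌈1882/754⌉=3 ⌈2159/754⌉=3 ⌈2436/754⌉=4 ⌈2713/754⌉=4 ⌈2990/754⌉=4
  n=10…19: ⌈3267/754⌉=5 ⌈3544/754⌉=5 ⌈3821/754⌉=6 ⌈4098/754⌉=6 ⌈4375/754⌉=6 ⌈4652/754⌉=7 ⌈4929/754⌉=7 ⌈5206/754⌉=7 ⌈5483/754⌉=8 ⌈5760/754⌉=8
  n=20…29: ⌈6037/754⌉=9 ⌈6314/754⌉=9 ⌈6591/754⌉=9 ⌈6868/754⌉=10 ⌈7145/754⌉=10 ⌈7422/754⌉=10 ⌈7699/754⌉=11 ⌈7976/754⌉=11 ⌈8253/754⌉=11 ⌈8530/754⌉=12
  n=30…39: ⌈8807/754⌉=12 ⌈9084/754⌉=13 ⌈9361/754⌉=13 ⌈9638/754⌉=13 ⌈9915/754⌉=14 ⌈10192/754⌉=14 ⌈10469/754⌉=14 ⌈10746/754⌉=15 ⌈11023/754⌉=15 ⌈11300/754⌉=15
  n=40…49: ⌈11577/754⌉=16 ⌈11854/754⌉=16 ⌈12131/754⌉=17 ⌈12408/754⌉=17 ⌈12685/754⌉=17 ⌈12962/754⌉=18 ⌈13239/754⌉=18 ⌈13516/754⌉=18 ⌈13793/754⌉=19 ⌈14070/754⌉=19
  n=50…59: ⌈14347/754⌉=20 ⌈14624/754⌉=20 ⌈14901/754⌉=20 ⌈15178/754⌉=21 ⌈15455/754⌉=21 ⌈15732/754⌉=21 ⌈16009/754⌉=22 ⌈16286/754⌉=22 ⌈16563/754⌉=22 ⌈16840/754⌉=23
  n=60…69: ⌈17117/754⌉=23 ⌈17394/754⌉=24 ⌈17671/754⌉=24 ⌈17948/754⌉=24 ⌈18225/754⌉=25 ⌈18502/754⌉=25 ⌈18779/754⌉=25 ⌈19056/754⌉=26 ⌈19333/754⌉=26 ⌈19610/754⌉=27
  n=70…79: ⌈19887/754⌉=27 ⌈20164/754⌉=27 ⌈20441/754⌉=28 ⌈20718/754⌉=28 ⌈20995/754⌉=28 ⌈21272/754⌉=29 ⌈21549/754⌉=29 ⌈21826/754⌉=29 ⌈22103/754⌉=30 ⌈22380/754⌉=30
  n=80…89: ⌈22657/754⌉=31 ⌈22934/754⌉=31 ⌈23211/754⌉=31 ⌈23488/754⌉=32 ⌈23765/754⌉=32 ⌈24042/754⌉=32 ⌈24319/754⌉=33 ⌈24596/754⌉=33 ⌈24873/754⌉=33 ⌈25150/754⌉=34
  n=90…97: ⌈25427/754⌉=34 ⌈25704/754⌉=35 ⌈25981/754⌉=35 ⌈26258/754⌉=35 ⌈26535/754⌉=36 ⌈26812/754⌉=36 ⌈27089/754⌉=36 ⌈27366/754⌉=37
s_n = t_(n+1) − t_n for n = 0 … 96 gives
prefix = 1001001001010010010100100100101001001001010010010100100100101001001010010010010100100100101001001
slide a length-8 window over [0..7] … [89..96] (90 windows); first occurrence of each distinct factor:
  [  0..  7] 10010010
  [  1..  8] 00100100
  [  2..  9] 01001001
  [  4.. 11] 00100101
  [  5.. 12] 01001010
  [  6.. 13] 10010100
  [  7.. 14] 00101001
  [  8.. 15] 01010010
  [  9.. 16] 10100100
  (the other 81 windows repeat one of these)
distinct factors: {00100100, 00100101, 00101001, 01001001, 01001010, 01010010, 10010010, 10010100, 10100100}
count = 9  (Sturmian bound for length 8 is 9)

9


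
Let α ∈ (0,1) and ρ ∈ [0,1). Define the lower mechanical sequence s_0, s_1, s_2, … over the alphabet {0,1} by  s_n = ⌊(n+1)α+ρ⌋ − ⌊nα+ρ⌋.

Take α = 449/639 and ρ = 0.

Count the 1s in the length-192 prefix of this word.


134

#1s = Σ_{n=0}^{191} s_n = Σ_{n=0}^{191} (⌊(n+1)α+ρ⌋ − ⌊nα+ρ⌋)
the sum telescopes: every ⌊nα+ρ⌋ with 0 < n < 192 appears once with + and once with −, leaving ⌊192α+ρ⌋ − ⌊0·α+ρ⌋
192α + ρ = (192·449) / 639 = 86208/639
ρ = 0/639
⌊86208/639⌋ = 134,  ⌊0/639⌋ = 0
#1s = 134 − 0 = 134


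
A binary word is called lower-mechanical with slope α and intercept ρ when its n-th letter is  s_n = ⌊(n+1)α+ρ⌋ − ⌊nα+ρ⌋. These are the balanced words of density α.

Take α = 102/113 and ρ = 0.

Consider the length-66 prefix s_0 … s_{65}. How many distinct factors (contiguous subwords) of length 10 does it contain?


11

t_n = ⌊(n·102)/113⌋ for n = 0 … 66:
  n=0…9: ⌊0/113⌋=0 ⌊102/113⌋=0 ⌊204/113⌋=1 ⌊306/113⌋=2 ⌊408/113⌋=3 ⌊510/113⌋=4 ⌊612/113⌋=5 ⌊714/113⌋=6 ⌊816/113⌋=7 ⌊918/113⌋=8
  n=10…19: ⌊1020/113⌋=9 ⌊1122/113⌋=9 ⌊1224/113⌋=10 ⌊1326/113⌋=11 ⌊1428/113⌋=12 ⌊1530/113⌋=13 ⌊1632/113⌋=14 ⌊1734/113⌋=15 ⌊1836/113⌋=16 ⌊1938/113⌋=17
  n=20…29: ⌊2040/113⌋=18 ⌊2142/113⌋=18 ⌊2244/113⌋=19 ⌊2346/113⌋=20 ⌊2448/113⌋=21 ⌊2550/113⌋=22 ⌊2652/113⌋=23 ⌊2754/113⌋=24 ⌊2856/113⌋=25 ⌊2958/113⌋=26
  n=30…39: ⌊3060/113⌋=27 ⌊3162/113⌋=27 ⌊3264/113⌋=28 ⌊3366/113⌋=29 ⌊3468/113⌋=30 ⌊3570/113⌋=31 ⌊3672/113⌋=32 ⌊3774/113⌋=33 ⌊3876/113⌋=34 ⌊3978/113⌋=35
  n=40…49: ⌊4080/113⌋=36 ⌊4182/113⌋=37 ⌊4284/113⌋=37 ⌊4386/113⌋=38 ⌊4488/113⌋=39 ⌊4590/113⌋=40 ⌊4692/113⌋=41 ⌊4794/113⌋=42 ⌊4896/113⌋=43 ⌊4998/113⌋=44
  n=50…59: ⌊5100/113⌋=45 ⌊5202/113⌋=46 ⌊5304/113⌋=46 ⌊5406/113⌋=47 ⌊5508/113⌋=48 ⌊5610/113⌋=49 ⌊5712/113⌋=50 ⌊5814/113⌋=51 ⌊5916/113⌋=52 ⌊6018/113⌋=53
  n=60…66: ⌊6120/113⌋=54 ⌊6222/113⌋=55 ⌊6324/113⌋=55 ⌊6426/113⌋=56 ⌊6528/113⌋=57 ⌊6630/113⌋=58 ⌊6732/113⌋=59
s_n = t_(n+1) − t_n for n = 0 … 65 gives
prefix = 011111111101111111110111111111011111111110111111111011111111101111
slide a length-10 window over [0..9] … [56..65] (57 windows); first occurrence of each distinct factor:
  [  0..  9] 0111111111
  [  1.. 10] 1111111110
  [  2.. 11] 1111111101
  [  3.. 12] 1111111011
  [  4.. 13] 1111110111
  [  5.. 14] 1111101111
  [  6.. 15] 1111011111
  [  7.. 16] 1110111111
  [  8.. 17] 1101111111
  [  9.. 18] 1011111111
  [ 31.. 40] 1111111111
  (the other 46 windows repeat one of these)
distinct factors: {0111111111, 1011111111, 1101111111, 1110111111, 1111011111, 1111101111, 1111110111, 1111111011, 1111111101, 1111111110, 1111111111}
count = 11  (Sturmian bound for length 10 is 11)


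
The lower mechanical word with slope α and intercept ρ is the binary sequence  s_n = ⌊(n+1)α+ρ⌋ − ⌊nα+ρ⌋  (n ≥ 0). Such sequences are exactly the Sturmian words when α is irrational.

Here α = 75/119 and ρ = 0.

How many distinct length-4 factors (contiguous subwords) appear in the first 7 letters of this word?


4

t_n = ⌊(n·75)/119⌋ for n = 0 … 7:
  n=0…7: ⌊0/119⌋=0 ⌊75/119⌋=0 ⌊150/119⌋=1 ⌊225/119⌋=1 ⌊300/119⌋=2 ⌊375/119⌋=3 ⌊450/119⌋=3 ⌊525/119⌋=4
s_n = t_(n+1) − t_n for n = 0 … 6 gives
prefix = 0101101
slide a length-4 window over [0..3] … [3..6] (4 windows); first occurrence of each distinct factor:
  [  0..  3] 0101
  [  1..  4] 1011
  [  2..  5] 0110
  [  3..  6] 1101
distinct factors: {0101, 0110, 1011, 1101}
count = 4  (Sturmian bound for length 4 is 5)


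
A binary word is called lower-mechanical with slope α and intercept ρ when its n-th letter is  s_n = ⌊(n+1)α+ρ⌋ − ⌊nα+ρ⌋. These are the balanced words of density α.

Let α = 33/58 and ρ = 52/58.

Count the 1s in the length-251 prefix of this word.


143

#1s = Σ_{n=0}^{250} s_n = Σ_{n=0}^{250} (⌊(n+1)α+ρ⌋ − ⌊nα+ρ⌋)
the sum telescopes: every ⌊nα+ρ⌋ with 0 < n < 251 appears once with + and once with −, leaving ⌊251α+ρ⌋ − ⌊0·α+ρ⌋
251α + ρ = (251·33 + 52) / 58 = 8335/58
ρ = 52/58
⌊8335/58⌋ = 143,  ⌊52/58⌋ = 0
#1s = 143 − 0 = 143


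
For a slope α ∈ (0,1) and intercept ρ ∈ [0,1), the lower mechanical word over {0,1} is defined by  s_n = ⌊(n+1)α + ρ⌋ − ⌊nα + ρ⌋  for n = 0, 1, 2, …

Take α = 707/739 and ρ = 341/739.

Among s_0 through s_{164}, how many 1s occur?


#1s = Σ_{n=0}^{164} s_n = Σ_{n=0}^{164} (⌊(n+1)α+ρ⌋ − ⌊nα+ρ⌋)
the sum telescopes: every ⌊nα+ρ⌋ with 0 < n < 165 appears once with + and once with −, leaving ⌊165α+ρ⌋ − ⌊0·α+ρ⌋
165α + ρ = (165·707 + 341) / 739 = 116996/739
ρ = 341/739
⌊116996/739⌋ = 158,  ⌊341/739⌋ = 0
#1s = 158 − 0 = 158

158


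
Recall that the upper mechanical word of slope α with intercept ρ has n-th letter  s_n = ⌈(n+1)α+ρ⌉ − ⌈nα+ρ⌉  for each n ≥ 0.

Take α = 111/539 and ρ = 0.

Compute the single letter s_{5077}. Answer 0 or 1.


0

(n+1)α + ρ = (5078·111) / 539 = 563658/539
nα + ρ     = (5077·111) / 539 = 563547/539
⌈563658/539⌉ = 1046,  ⌈563547/539⌉ = 1046
s_{5077} = 1046 − 1046 = 0


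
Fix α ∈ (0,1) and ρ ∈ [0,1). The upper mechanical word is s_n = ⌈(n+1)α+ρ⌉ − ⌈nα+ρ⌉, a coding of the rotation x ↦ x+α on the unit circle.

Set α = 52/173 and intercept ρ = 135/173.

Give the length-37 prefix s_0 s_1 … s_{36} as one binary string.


n=0: ⌈(1·52+135)/173⌉ − ⌈(0·52+135)/173⌉ = ⌈187/173⌉ − ⌈135/173⌉ = 2 − 1 = 1
n=1: ⌈(2·52+135)/173⌉ − ⌈(1·52+135)/173⌉ = ⌈239/173⌉ − ⌈187/173⌉ = 2 − 2 = 0
n=2: ⌈(3·52+135)/173⌉ − ⌈(2·52+135)/173⌉ = ⌈291/173⌉ − ⌈239/173⌉ = 2 − 2 = 0
n=3: ⌈(4·52+135)/173⌉ − ⌈(3·52+135)/173⌉ = ⌈343/173⌉ − ⌈291/173⌉ = 2 − 2 = 0
n=4: ⌈(5·52+135)/173⌉ − ⌈(4·52+135)/173⌉ = ⌈395/173⌉ − ⌈343/173⌉ = 3 − 2 = 1
n=5: ⌈(6·52+135)/173⌉ − ⌈(5·52+135)/173⌉ = ⌈447/173⌉ − ⌈395/173⌉ = 3 − 3 = 0
n=6: ⌈(7·52+135)/173⌉ − ⌈(6·52+135)/173⌉ = ⌈499/173⌉ − ⌈447/173⌉ = 3 − 3 = 0
n=7: ⌈(8·52+135)/173⌉ − ⌈(7·52+135)/173⌉ = ⌈551/173⌉ − ⌈499/173⌉ = 4 − 3 = 1
n=8: ⌈(9·52+135)/173⌉ − ⌈(8·52+135)/173⌉ = ⌈603/173⌉ − ⌈551/173⌉ = 4 − 4 = 0
n=9: ⌈(10·52+135)/173⌉ − ⌈(9·52+135)/173⌉ = ⌈655/173⌉ − ⌈603/173⌉ = 4 − 4 = 0
n=10: ⌈(11·52+135)/173⌉ − ⌈(10·52+135)/173⌉ = ⌈707/173⌉ − ⌈655/173⌉ = 5 − 4 = 1
n=11: ⌈(12·52+135)/173⌉ − ⌈(11·52+135)/173⌉ = ⌈759/173⌉ − ⌈707/173⌉ = 5 − 5 = 0
n=12: ⌈(13·52+135)/173⌉ − ⌈(12·52+135)/173⌉ = ⌈811/173⌉ − ⌈759/173⌉ = 5 − 5 = 0
n=13: ⌈(14·52+135)/173⌉ − ⌈(13·52+135)/173⌉ = ⌈863/173⌉ − ⌈811/173⌉ = 5 − 5 = 0
n=14: ⌈(15·52+135)/173⌉ − ⌈(14·52+135)/173⌉ = ⌈915/173⌉ − ⌈863/173⌉ = 6 − 5 = 1
n=15: ⌈(16·52+135)/173⌉ − ⌈(15·52+135)/173⌉ = ⌈967/173⌉ − ⌈915/173⌉ = 6 − 6 = 0
n=16: ⌈(17·52+135)/173⌉ − ⌈(16·52+135)/173⌉ = ⌈1019/173⌉ − ⌈967/173⌉ = 6 − 6 = 0
n=17: ⌈(18·52+135)/173⌉ − ⌈(17·52+135)/173⌉ = ⌈1071/173⌉ − ⌈1019/173⌉ = 7 − 6 = 1
n=18: ⌈(19·52+135)/173⌉ − ⌈(18·52+135)/173⌉ = ⌈1123/173⌉ − ⌈1071/173⌉ = 7 − 7 = 0
n=19: ⌈(20·52+135)/173⌉ − ⌈(19·52+135)/173⌉ = ⌈1175/173⌉ − ⌈1123/173⌉ = 7 − 7 = 0
n=20: ⌈(21·52+135)/173⌉ − ⌈(20·52+135)/173⌉ = ⌈1227/173⌉ − ⌈1175/173⌉ = 8 − 7 = 1
n=21: ⌈(22·52+135)/173⌉ − ⌈(21·52+135)/173⌉ = ⌈1279/173⌉ − ⌈1227/173⌉ = 8 − 8 = 0
n=22: ⌈(23·52+135)/173⌉ − ⌈(22·52+135)/173⌉ = ⌈1331/173⌉ − ⌈1279/173⌉ = 8 − 8 = 0
n=23: ⌈(24·52+135)/173⌉ − ⌈(23·52+135)/173⌉ = ⌈1383/173⌉ − ⌈1331/173⌉ = 8 − 8 = 0
n=24: ⌈(25·52+135)/173⌉ − ⌈(24·52+135)/173⌉ = ⌈1435/173⌉ − ⌈1383/173⌉ = 9 − 8 = 1
n=25: ⌈(26·52+135)/173⌉ − ⌈(25·52+135)/173⌉ = ⌈1487/173⌉ − ⌈1435/173⌉ = 9 − 9 = 0
n=26: ⌈(27·52+135)/173⌉ − ⌈(26·52+135)/173⌉ = ⌈1539/173⌉ − ⌈1487/173⌉ = 9 − 9 = 0
n=27: ⌈(28·52+135)/173⌉ − ⌈(27·52+135)/173⌉ = ⌈1591/173⌉ − ⌈1539/173⌉ = 10 − 9 = 1
n=28: ⌈(29·52+135)/173⌉ − ⌈(28·52+135)/173⌉ = ⌈1643/173⌉ − ⌈1591/173⌉ = 10 − 10 = 0
n=29: ⌈(30·52+135)/173⌉ − ⌈(29·52+135)/173⌉ = ⌈1695/173⌉ − ⌈1643/173⌉ = 10 − 10 = 0
n=30: ⌈(31·52+135)/173⌉ − ⌈(30·52+135)/173⌉ = ⌈1747/173⌉ − ⌈1695/173⌉ = 11 − 10 = 1
n=31: ⌈(32·52+135)/173⌉ − ⌈(31·52+135)/173⌉ = ⌈1799/173⌉ − ⌈1747/173⌉ = 11 − 11 = 0
n=32: ⌈(33·52+135)/173⌉ − ⌈(32·52+135)/173⌉ = ⌈1851/173⌉ − ⌈1799/173⌉ = 11 − 11 = 0
n=33: ⌈(34·52+135)/173⌉ − ⌈(33·52+135)/173⌉ = ⌈1903/173⌉ − ⌈1851/173⌉ = 11 − 11 = 0
n=34: ⌈(35·52+135)/173⌉ − ⌈(34·52+135)/173⌉ = ⌈1955/173⌉ − ⌈1903/173⌉ = 12 − 11 = 1
n=35: ⌈(36·52+135)/173⌉ − ⌈(35·52+135)/173⌉ = ⌈2007/173⌉ − ⌈1955/173⌉ = 12 − 12 = 0
n=36: ⌈(37·52+135)/173⌉ − ⌈(36·52+135)/173⌉ = ⌈2059/173⌉ − ⌈2007/173⌉ = 12 − 12 = 0

1000100100100010010010001001001000100


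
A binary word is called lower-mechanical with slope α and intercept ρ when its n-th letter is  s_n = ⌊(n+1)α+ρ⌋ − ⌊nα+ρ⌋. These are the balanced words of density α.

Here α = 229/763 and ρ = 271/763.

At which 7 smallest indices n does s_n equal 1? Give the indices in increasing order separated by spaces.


n=0: ⌊500/763⌋−⌊271/763⌋ = 0−0 = 0
n=1: ⌊729/763⌋−⌊500/763⌋ = 0−0 = 0
n=2: ⌊958/763⌋−⌊729/763⌋ = 1−0 = 1  ← one
n=3: ⌊1187/763⌋−⌊958/763⌋ = 1−1 = 0
n=4: ⌊1416/763⌋−⌊1187/763⌋ = 1−1 = 0
n=5: ⌊1645/763⌋−⌊1416/763⌋ = 2−1 = 1  ← one
n=6: ⌊1874/763⌋−⌊1645/763⌋ = 2−2 = 0
n=7: ⌊2103/763⌋−⌊1874/763⌋ = 2−2 = 0
n=8: ⌊2332/763⌋−⌊2103/763⌋ = 3−2 = 1  ← one
n=9: ⌊2561/763⌋−⌊2332/763⌋ = 3−3 = 0
n=10: ⌊2790/763⌋−⌊2561/763⌋ = 3−3 = 0
n=11: ⌊3019/763⌋−⌊2790/763⌋ = 3−3 = 0
n=12: ⌊3248/763⌋−⌊3019/763⌋ = 4−3 = 1  ← one
n=13: ⌊3477/763⌋−⌊3248/763⌋ = 4−4 = 0
n=14: ⌊3706/763⌋−⌊3477/763⌋ = 4−4 = 0
n=15: ⌊3935/763⌋−⌊3706/763⌋ = 5−4 = 1  ← one
n=16: ⌊4164/763⌋−⌊3935/763⌋ = 5−5 = 0
n=17: ⌊4393/763⌋−⌊4164/763⌋ = 5−5 = 0
n=18: ⌊4622/763⌋−⌊4393/763⌋ = 6−5 = 1  ← one
n=19: ⌊4851/763⌋−⌊4622/763⌋ = 6−6 = 0
n=20: ⌊5080/763⌋−⌊4851/763⌋ = 6−6 = 0
n=21: ⌊5309/763⌋−⌊5080/763⌋ = 6−6 = 0
n=22: ⌊5538/763⌋−⌊5309/763⌋ = 7−6 = 1  ← one
positions of the first 7 ones: 2 5 8 12 15 18 22

2 5 8 12 15 18 22


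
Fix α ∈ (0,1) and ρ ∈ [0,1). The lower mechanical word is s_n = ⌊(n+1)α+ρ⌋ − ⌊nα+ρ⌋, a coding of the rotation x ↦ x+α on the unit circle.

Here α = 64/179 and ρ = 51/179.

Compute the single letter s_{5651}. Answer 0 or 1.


1

(n+1)α + ρ = (5652·64 + 51) / 179 = 361779/179
nα + ρ     = (5651·64 + 51) / 179 = 361715/179
⌊361779/179⌋ = 2021,  ⌊361715/179⌋ = 2020
s_{5651} = 2021 − 2020 = 1


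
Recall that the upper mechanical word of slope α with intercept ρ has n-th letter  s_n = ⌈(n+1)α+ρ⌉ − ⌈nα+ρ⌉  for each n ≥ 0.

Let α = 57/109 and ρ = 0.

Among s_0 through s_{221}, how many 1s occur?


#1s = Σ_{n=0}^{221} s_n = Σ_{n=0}^{221} (⌈(n+1)α+ρ⌉ − ⌈nα+ρ⌉)
the sum telescopes: every ⌈nα+ρ⌉ with 0 < n < 222 appears once with + and once with −, leaving ⌈222α+ρ⌉ − ⌈0·α+ρ⌉
222α + ρ = (222·57) / 109 = 12654/109
ρ = 0/109
⌈12654/109⌉ = 117,  ⌈0/109⌉ = 0
#1s = 117 − 0 = 117

117


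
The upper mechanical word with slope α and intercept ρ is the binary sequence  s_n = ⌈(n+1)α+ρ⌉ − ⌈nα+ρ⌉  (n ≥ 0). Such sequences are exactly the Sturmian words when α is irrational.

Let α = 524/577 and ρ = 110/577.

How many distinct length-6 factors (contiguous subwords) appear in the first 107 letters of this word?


7

t_n = ⌈(n·524+110)/577⌉ for n = 0 … 107:
  n=0…9: ⌈110/577⌉=1 ⌈634/577⌉=2 ⌈1158/577⌉=3 ⌈1682/577⌉=3 ⌈2206/577⌉=4 ⌈2730/577⌉=5 ⌈3254/577⌉=6 ⌈3778/577⌉=7 ⌈4302/577⌉=8 ⌈4826/577⌉=9
  n=10…19: ⌈5350/577⌉=10 ⌈5874/577⌉=11 ⌈6398/577⌉=12 ⌈6922/577⌉=12 ⌈7446/577⌉=13 ⌈7970/577⌉=14 ⌈8494/577⌉=15 ⌈9018/577⌉=16 ⌈9542/577⌉=17 ⌈10066/577⌉=18
  n=20…29: ⌈10590/577⌉=19 ⌈11114/577⌉=20 ⌈11638/577⌉=21 ⌈12162/577⌉=22 ⌈12686/577⌉=22 ⌈13210/577⌉=23 ⌈13734/577⌉=24 ⌈14258/577⌉=25 ⌈14782/577⌉=26 ⌈15306/577⌉=27
  n=30…39: ⌈15830/577⌉=28 ⌈16354/577⌉=29 ⌈16878/577⌉=30 ⌈17402/577⌉=31 ⌈17926/577⌉=32 ⌈18450/577⌉=32 ⌈18974/577⌉=33 ⌈19498/577⌉=34 ⌈20022/577⌉=35 ⌈20546/577⌉=36
  n=40…49: ⌈21070/577⌉=37 ⌈21594/577⌉=38 ⌈22118/577⌉=39 ⌈22642/577⌉=40 ⌈23166/577⌉=41 ⌈23690/577⌉=42 ⌈24214/577⌉=42 ⌈24738/577⌉=43 ⌈25262/577⌉=44 ⌈25786/577⌉=45
  n=50…59: ⌈26310/577⌉=46 ⌈26834/577⌉=47 ⌈27358/577⌉=48 ⌈27882/577⌉=49 ⌈28406/577⌉=50 ⌈28930/577⌉=51 ⌈29454/577⌉=52 ⌈29978/577⌉=52 ⌈30502/577⌉=53 ⌈31026/577⌉=54
  n=60…69: ⌈31550/577⌉=55 ⌈32074/577⌉=56 ⌈32598/577⌉=57 ⌈33122/577⌉=58 ⌈33646/577⌉=59 ⌈34170/577⌉=60 ⌈34694/577⌉=61 ⌈35218/577⌉=62 ⌈35742/577⌉=62 ⌈36266/577⌉=63
  n=70…79: ⌈36790/577⌉=64 ⌈37314/577⌉=65 ⌈37838/577⌉=66 ⌈38362/577⌉=67 ⌈38886/577⌉=68 ⌈39410/577⌉=69 ⌈39934/577⌉=70 ⌈40458/577⌉=71 ⌈40982/577⌉=72 ⌈41506/577⌉=72
  n=80…89: ⌈42030/577⌉=73 ⌈42554/577⌉=74 ⌈43078/577⌉=75 ⌈43602/577⌉=76 ⌈44126/577⌉=77 ⌈44650/577⌉=78 ⌈45174/577⌉=79 ⌈45698/577⌉=80 ⌈46222/577⌉=81 ⌈46746/577⌉=82
  n=90…99: ⌈47270/577⌉=82 ⌈47794/577⌉=83 ⌈48318/577⌉=84 ⌈48842/577⌉=85 ⌈49366/577⌉=86 ⌈49890/577⌉=87 ⌈50414/577⌉=88 ⌈50938/577⌉=89 ⌈51462/577⌉=90 ⌈51986/577⌉=91
  n=100…107: ⌈52510/577⌉=92 ⌈53034/577⌉=92 ⌈53558/577⌉=93 ⌈54082/577⌉=94 ⌈54606/577⌉=95 ⌈55130/577⌉=96 ⌈55654/577⌉=97 ⌈56178/577⌉=98
s_n = t_(n+1) − t_n for n = 0 … 106 gives
prefix = 11011111111101111111111011111111110111111111101111111111011111111110111111111101111111111011111111110111111
slide a length-6 window over [0..5] … [101..106] (102 windows); first occurrence of each distinct factor:
  [  0..  5] 110111
  [  1..  6] 101111
  [  2..  7] 011111
  [  3..  8] 111111
  [  7.. 12] 111110
  [  8.. 13] 111101
  [  9.. 14] 111011
  (the other 95 windows repeat one of these)
distinct factors: {011111, 101111, 110111, 111011, 111101, 111110, 111111}
count = 7  (Sturmian bound for length 6 is 7)
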